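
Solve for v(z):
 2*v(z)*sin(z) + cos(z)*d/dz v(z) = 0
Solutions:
 v(z) = C1*cos(z)^2


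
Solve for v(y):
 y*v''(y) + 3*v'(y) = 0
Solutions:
 v(y) = C1 + C2/y^2


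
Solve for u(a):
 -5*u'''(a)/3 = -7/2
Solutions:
 u(a) = C1 + C2*a + C3*a^2 + 7*a^3/20


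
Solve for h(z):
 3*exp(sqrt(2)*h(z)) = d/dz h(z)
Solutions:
 h(z) = sqrt(2)*(2*log(-1/(C1 + 3*z)) - log(2))/4


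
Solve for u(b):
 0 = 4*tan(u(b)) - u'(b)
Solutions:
 u(b) = pi - asin(C1*exp(4*b))
 u(b) = asin(C1*exp(4*b))


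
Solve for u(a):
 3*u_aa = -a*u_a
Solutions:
 u(a) = C1 + C2*erf(sqrt(6)*a/6)


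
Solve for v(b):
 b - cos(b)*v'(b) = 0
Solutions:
 v(b) = C1 + Integral(b/cos(b), b)


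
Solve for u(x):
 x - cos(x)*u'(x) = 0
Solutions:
 u(x) = C1 + Integral(x/cos(x), x)


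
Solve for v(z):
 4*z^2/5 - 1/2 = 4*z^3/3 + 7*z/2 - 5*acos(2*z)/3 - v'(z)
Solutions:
 v(z) = C1 + z^4/3 - 4*z^3/15 + 7*z^2/4 - 5*z*acos(2*z)/3 + z/2 + 5*sqrt(1 - 4*z^2)/6


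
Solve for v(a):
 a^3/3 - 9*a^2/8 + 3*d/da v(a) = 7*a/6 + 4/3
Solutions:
 v(a) = C1 - a^4/36 + a^3/8 + 7*a^2/36 + 4*a/9


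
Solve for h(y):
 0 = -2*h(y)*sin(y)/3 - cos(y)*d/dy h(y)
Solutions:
 h(y) = C1*cos(y)^(2/3)


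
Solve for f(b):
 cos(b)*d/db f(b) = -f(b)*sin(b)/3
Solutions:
 f(b) = C1*cos(b)^(1/3)


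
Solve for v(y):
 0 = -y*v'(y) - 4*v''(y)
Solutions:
 v(y) = C1 + C2*erf(sqrt(2)*y/4)


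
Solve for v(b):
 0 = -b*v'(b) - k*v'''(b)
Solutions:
 v(b) = C1 + Integral(C2*airyai(b*(-1/k)^(1/3)) + C3*airybi(b*(-1/k)^(1/3)), b)


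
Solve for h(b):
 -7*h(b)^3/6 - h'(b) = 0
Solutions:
 h(b) = -sqrt(3)*sqrt(-1/(C1 - 7*b))
 h(b) = sqrt(3)*sqrt(-1/(C1 - 7*b))


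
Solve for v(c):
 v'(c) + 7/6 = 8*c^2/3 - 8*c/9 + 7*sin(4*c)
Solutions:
 v(c) = C1 + 8*c^3/9 - 4*c^2/9 - 7*c/6 - 7*cos(4*c)/4


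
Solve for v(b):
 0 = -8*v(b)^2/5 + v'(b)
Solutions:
 v(b) = -5/(C1 + 8*b)


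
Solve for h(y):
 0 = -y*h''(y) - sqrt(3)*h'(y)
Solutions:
 h(y) = C1 + C2*y^(1 - sqrt(3))


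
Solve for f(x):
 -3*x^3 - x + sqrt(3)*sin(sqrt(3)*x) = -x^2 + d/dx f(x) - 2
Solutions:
 f(x) = C1 - 3*x^4/4 + x^3/3 - x^2/2 + 2*x - cos(sqrt(3)*x)


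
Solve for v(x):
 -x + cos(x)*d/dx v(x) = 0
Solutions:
 v(x) = C1 + Integral(x/cos(x), x)


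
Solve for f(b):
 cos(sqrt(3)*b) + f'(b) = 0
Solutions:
 f(b) = C1 - sqrt(3)*sin(sqrt(3)*b)/3


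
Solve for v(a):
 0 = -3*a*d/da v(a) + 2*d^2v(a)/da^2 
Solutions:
 v(a) = C1 + C2*erfi(sqrt(3)*a/2)


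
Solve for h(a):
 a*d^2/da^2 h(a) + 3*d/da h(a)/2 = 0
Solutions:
 h(a) = C1 + C2/sqrt(a)


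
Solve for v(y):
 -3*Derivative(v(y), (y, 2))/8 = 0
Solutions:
 v(y) = C1 + C2*y


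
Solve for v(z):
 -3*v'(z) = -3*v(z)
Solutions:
 v(z) = C1*exp(z)


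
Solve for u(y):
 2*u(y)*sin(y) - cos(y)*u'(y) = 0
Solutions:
 u(y) = C1/cos(y)^2


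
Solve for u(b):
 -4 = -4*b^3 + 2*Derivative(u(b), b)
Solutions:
 u(b) = C1 + b^4/2 - 2*b


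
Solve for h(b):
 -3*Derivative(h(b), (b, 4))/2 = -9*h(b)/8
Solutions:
 h(b) = C1*exp(-sqrt(2)*3^(1/4)*b/2) + C2*exp(sqrt(2)*3^(1/4)*b/2) + C3*sin(sqrt(2)*3^(1/4)*b/2) + C4*cos(sqrt(2)*3^(1/4)*b/2)


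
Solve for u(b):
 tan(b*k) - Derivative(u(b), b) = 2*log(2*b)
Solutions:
 u(b) = C1 - 2*b*log(b) - 2*b*log(2) + 2*b + Piecewise((-log(cos(b*k))/k, Ne(k, 0)), (0, True))


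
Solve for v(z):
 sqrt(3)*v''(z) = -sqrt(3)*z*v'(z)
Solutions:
 v(z) = C1 + C2*erf(sqrt(2)*z/2)


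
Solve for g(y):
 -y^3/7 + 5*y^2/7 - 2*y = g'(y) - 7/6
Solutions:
 g(y) = C1 - y^4/28 + 5*y^3/21 - y^2 + 7*y/6


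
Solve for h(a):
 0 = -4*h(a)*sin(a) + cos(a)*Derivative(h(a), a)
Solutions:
 h(a) = C1/cos(a)^4


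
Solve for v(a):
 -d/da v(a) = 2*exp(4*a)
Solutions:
 v(a) = C1 - exp(4*a)/2


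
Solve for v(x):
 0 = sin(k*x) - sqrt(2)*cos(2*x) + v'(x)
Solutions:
 v(x) = C1 + sqrt(2)*sin(2*x)/2 + cos(k*x)/k


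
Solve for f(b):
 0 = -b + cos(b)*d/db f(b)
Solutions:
 f(b) = C1 + Integral(b/cos(b), b)


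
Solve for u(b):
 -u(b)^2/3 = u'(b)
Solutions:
 u(b) = 3/(C1 + b)


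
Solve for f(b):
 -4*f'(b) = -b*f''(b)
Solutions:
 f(b) = C1 + C2*b^5


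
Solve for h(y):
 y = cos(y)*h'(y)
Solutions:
 h(y) = C1 + Integral(y/cos(y), y)


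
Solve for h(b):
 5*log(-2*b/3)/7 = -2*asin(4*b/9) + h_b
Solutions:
 h(b) = C1 + 5*b*log(-b)/7 + 2*b*asin(4*b/9) - 5*b*log(3)/7 - 5*b/7 + 5*b*log(2)/7 + sqrt(81 - 16*b^2)/2


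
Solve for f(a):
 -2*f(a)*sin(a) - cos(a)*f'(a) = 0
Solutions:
 f(a) = C1*cos(a)^2


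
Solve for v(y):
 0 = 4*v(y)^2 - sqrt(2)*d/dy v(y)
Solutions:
 v(y) = -1/(C1 + 2*sqrt(2)*y)


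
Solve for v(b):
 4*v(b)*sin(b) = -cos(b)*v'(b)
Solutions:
 v(b) = C1*cos(b)^4


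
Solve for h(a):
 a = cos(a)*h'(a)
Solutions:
 h(a) = C1 + Integral(a/cos(a), a)


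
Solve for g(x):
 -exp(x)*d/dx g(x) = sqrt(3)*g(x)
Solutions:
 g(x) = C1*exp(sqrt(3)*exp(-x))


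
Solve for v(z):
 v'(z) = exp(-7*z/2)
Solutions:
 v(z) = C1 - 2*exp(-7*z/2)/7


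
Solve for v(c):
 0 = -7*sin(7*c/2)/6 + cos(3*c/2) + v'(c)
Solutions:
 v(c) = C1 - 2*sin(3*c/2)/3 - cos(7*c/2)/3


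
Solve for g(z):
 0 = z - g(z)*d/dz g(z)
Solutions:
 g(z) = -sqrt(C1 + z^2)
 g(z) = sqrt(C1 + z^2)


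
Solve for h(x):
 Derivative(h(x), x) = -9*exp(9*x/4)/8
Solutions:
 h(x) = C1 - exp(9*x/4)/2


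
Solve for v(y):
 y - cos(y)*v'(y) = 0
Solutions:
 v(y) = C1 + Integral(y/cos(y), y)


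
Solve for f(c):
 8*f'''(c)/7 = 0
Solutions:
 f(c) = C1 + C2*c + C3*c^2


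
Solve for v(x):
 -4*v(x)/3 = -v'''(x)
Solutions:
 v(x) = C3*exp(6^(2/3)*x/3) + (C1*sin(2^(2/3)*3^(1/6)*x/2) + C2*cos(2^(2/3)*3^(1/6)*x/2))*exp(-6^(2/3)*x/6)


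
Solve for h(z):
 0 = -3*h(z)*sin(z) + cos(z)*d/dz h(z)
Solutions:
 h(z) = C1/cos(z)^3


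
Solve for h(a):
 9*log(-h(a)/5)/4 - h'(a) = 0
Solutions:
 -4*Integral(1/(log(-_y) - log(5)), (_y, h(a)))/9 = C1 - a


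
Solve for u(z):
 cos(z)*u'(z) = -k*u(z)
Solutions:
 u(z) = C1*exp(k*(log(sin(z) - 1) - log(sin(z) + 1))/2)


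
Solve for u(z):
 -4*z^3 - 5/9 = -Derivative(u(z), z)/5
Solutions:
 u(z) = C1 + 5*z^4 + 25*z/9


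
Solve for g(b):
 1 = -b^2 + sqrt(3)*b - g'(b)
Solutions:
 g(b) = C1 - b^3/3 + sqrt(3)*b^2/2 - b


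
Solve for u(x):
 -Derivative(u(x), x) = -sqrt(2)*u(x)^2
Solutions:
 u(x) = -1/(C1 + sqrt(2)*x)


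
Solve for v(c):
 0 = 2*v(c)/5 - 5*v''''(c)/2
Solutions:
 v(c) = C1*exp(-sqrt(10)*c/5) + C2*exp(sqrt(10)*c/5) + C3*sin(sqrt(10)*c/5) + C4*cos(sqrt(10)*c/5)


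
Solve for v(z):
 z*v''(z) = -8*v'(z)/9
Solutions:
 v(z) = C1 + C2*z^(1/9)


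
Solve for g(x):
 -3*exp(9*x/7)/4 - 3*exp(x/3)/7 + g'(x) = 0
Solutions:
 g(x) = C1 + 7*exp(9*x/7)/12 + 9*exp(x/3)/7


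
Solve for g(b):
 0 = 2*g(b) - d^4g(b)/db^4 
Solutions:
 g(b) = C1*exp(-2^(1/4)*b) + C2*exp(2^(1/4)*b) + C3*sin(2^(1/4)*b) + C4*cos(2^(1/4)*b)


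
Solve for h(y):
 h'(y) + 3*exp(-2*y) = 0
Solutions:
 h(y) = C1 + 3*exp(-2*y)/2


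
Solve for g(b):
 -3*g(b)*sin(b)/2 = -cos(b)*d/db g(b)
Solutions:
 g(b) = C1/cos(b)^(3/2)


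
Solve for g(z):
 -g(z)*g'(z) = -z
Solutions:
 g(z) = -sqrt(C1 + z^2)
 g(z) = sqrt(C1 + z^2)


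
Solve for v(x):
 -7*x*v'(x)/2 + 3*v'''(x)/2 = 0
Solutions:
 v(x) = C1 + Integral(C2*airyai(3^(2/3)*7^(1/3)*x/3) + C3*airybi(3^(2/3)*7^(1/3)*x/3), x)


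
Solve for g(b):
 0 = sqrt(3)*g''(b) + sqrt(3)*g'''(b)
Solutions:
 g(b) = C1 + C2*b + C3*exp(-b)


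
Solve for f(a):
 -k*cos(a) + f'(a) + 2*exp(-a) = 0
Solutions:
 f(a) = C1 + k*sin(a) + 2*exp(-a)


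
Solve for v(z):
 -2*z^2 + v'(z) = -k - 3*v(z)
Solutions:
 v(z) = C1*exp(-3*z) - k/3 + 2*z^2/3 - 4*z/9 + 4/27


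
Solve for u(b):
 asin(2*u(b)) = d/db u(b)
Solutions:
 Integral(1/asin(2*_y), (_y, u(b))) = C1 + b


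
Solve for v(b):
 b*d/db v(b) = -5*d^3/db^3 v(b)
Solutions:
 v(b) = C1 + Integral(C2*airyai(-5^(2/3)*b/5) + C3*airybi(-5^(2/3)*b/5), b)


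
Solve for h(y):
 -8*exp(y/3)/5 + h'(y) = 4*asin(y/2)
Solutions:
 h(y) = C1 + 4*y*asin(y/2) + 4*sqrt(4 - y^2) + 24*exp(y/3)/5


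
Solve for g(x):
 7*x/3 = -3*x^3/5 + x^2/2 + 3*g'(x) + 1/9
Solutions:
 g(x) = C1 + x^4/20 - x^3/18 + 7*x^2/18 - x/27


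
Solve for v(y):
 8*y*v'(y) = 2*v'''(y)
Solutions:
 v(y) = C1 + Integral(C2*airyai(2^(2/3)*y) + C3*airybi(2^(2/3)*y), y)


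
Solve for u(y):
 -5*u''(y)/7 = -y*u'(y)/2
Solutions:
 u(y) = C1 + C2*erfi(sqrt(35)*y/10)


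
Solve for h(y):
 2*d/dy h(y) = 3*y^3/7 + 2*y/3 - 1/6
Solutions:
 h(y) = C1 + 3*y^4/56 + y^2/6 - y/12


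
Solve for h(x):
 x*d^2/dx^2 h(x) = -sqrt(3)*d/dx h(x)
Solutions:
 h(x) = C1 + C2*x^(1 - sqrt(3))


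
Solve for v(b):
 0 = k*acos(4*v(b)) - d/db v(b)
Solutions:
 Integral(1/acos(4*_y), (_y, v(b))) = C1 + b*k


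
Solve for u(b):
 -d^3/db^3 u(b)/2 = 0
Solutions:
 u(b) = C1 + C2*b + C3*b^2


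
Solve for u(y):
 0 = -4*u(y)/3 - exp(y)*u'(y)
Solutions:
 u(y) = C1*exp(4*exp(-y)/3)


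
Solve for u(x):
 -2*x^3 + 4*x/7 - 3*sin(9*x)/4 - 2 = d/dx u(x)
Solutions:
 u(x) = C1 - x^4/2 + 2*x^2/7 - 2*x + cos(9*x)/12


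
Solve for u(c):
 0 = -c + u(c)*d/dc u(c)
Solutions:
 u(c) = -sqrt(C1 + c^2)
 u(c) = sqrt(C1 + c^2)


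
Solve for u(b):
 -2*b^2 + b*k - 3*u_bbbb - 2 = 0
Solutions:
 u(b) = C1 + C2*b + C3*b^2 + C4*b^3 - b^6/540 + b^5*k/360 - b^4/36


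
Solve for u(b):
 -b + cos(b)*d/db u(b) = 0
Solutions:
 u(b) = C1 + Integral(b/cos(b), b)


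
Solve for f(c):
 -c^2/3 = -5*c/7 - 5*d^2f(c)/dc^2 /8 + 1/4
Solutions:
 f(c) = C1 + C2*c + 2*c^4/45 - 4*c^3/21 + c^2/5


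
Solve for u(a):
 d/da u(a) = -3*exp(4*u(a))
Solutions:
 u(a) = log(-I*(1/(C1 + 12*a))^(1/4))
 u(a) = log(I*(1/(C1 + 12*a))^(1/4))
 u(a) = log(-(1/(C1 + 12*a))^(1/4))
 u(a) = log(1/(C1 + 12*a))/4


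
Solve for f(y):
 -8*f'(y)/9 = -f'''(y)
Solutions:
 f(y) = C1 + C2*exp(-2*sqrt(2)*y/3) + C3*exp(2*sqrt(2)*y/3)


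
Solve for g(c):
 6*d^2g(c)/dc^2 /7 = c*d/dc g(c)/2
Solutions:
 g(c) = C1 + C2*erfi(sqrt(42)*c/12)


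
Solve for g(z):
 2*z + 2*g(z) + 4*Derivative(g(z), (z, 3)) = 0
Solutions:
 g(z) = C3*exp(-2^(2/3)*z/2) - z + (C1*sin(2^(2/3)*sqrt(3)*z/4) + C2*cos(2^(2/3)*sqrt(3)*z/4))*exp(2^(2/3)*z/4)


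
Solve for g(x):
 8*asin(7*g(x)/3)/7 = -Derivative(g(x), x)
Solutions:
 Integral(1/asin(7*_y/3), (_y, g(x))) = C1 - 8*x/7


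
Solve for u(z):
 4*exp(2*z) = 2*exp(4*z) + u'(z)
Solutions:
 u(z) = C1 - exp(4*z)/2 + 2*exp(2*z)


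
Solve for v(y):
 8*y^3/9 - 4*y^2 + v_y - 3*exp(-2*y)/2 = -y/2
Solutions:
 v(y) = C1 - 2*y^4/9 + 4*y^3/3 - y^2/4 - 3*exp(-2*y)/4


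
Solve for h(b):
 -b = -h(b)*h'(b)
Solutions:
 h(b) = -sqrt(C1 + b^2)
 h(b) = sqrt(C1 + b^2)


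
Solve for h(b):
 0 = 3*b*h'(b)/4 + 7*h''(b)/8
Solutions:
 h(b) = C1 + C2*erf(sqrt(21)*b/7)


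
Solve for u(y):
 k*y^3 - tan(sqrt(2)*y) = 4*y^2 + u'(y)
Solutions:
 u(y) = C1 + k*y^4/4 - 4*y^3/3 + sqrt(2)*log(cos(sqrt(2)*y))/2


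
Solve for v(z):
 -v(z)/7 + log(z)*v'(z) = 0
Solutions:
 v(z) = C1*exp(li(z)/7)


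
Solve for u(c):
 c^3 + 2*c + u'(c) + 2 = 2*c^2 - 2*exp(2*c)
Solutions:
 u(c) = C1 - c^4/4 + 2*c^3/3 - c^2 - 2*c - exp(2*c)


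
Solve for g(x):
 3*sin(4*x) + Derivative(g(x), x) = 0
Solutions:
 g(x) = C1 + 3*cos(4*x)/4


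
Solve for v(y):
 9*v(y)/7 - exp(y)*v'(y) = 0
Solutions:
 v(y) = C1*exp(-9*exp(-y)/7)


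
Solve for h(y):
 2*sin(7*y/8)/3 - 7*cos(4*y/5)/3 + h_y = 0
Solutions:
 h(y) = C1 + 35*sin(4*y/5)/12 + 16*cos(7*y/8)/21


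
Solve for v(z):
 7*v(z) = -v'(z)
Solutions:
 v(z) = C1*exp(-7*z)


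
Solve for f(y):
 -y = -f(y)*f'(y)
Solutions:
 f(y) = -sqrt(C1 + y^2)
 f(y) = sqrt(C1 + y^2)


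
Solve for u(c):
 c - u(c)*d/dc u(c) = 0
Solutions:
 u(c) = -sqrt(C1 + c^2)
 u(c) = sqrt(C1 + c^2)


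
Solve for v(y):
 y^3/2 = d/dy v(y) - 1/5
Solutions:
 v(y) = C1 + y^4/8 + y/5


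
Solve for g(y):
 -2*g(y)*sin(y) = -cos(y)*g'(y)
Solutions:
 g(y) = C1/cos(y)^2


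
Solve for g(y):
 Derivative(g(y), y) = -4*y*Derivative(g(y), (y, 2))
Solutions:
 g(y) = C1 + C2*y^(3/4)


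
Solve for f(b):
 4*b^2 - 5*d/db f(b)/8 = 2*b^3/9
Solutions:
 f(b) = C1 - 4*b^4/45 + 32*b^3/15


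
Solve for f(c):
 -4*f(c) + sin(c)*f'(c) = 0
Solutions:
 f(c) = C1*(cos(c)^2 - 2*cos(c) + 1)/(cos(c)^2 + 2*cos(c) + 1)


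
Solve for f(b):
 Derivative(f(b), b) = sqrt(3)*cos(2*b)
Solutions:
 f(b) = C1 + sqrt(3)*sin(2*b)/2


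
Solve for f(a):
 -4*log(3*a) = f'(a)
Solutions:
 f(a) = C1 - 4*a*log(a) - a*log(81) + 4*a


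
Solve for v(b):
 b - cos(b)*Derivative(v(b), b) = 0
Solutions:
 v(b) = C1 + Integral(b/cos(b), b)


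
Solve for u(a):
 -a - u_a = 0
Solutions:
 u(a) = C1 - a^2/2


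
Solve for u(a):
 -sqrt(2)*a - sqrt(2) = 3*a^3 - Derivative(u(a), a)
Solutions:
 u(a) = C1 + 3*a^4/4 + sqrt(2)*a^2/2 + sqrt(2)*a


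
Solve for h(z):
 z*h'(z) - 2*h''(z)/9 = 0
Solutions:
 h(z) = C1 + C2*erfi(3*z/2)


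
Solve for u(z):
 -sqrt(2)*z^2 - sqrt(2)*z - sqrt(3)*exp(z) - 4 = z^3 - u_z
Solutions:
 u(z) = C1 + z^4/4 + sqrt(2)*z^3/3 + sqrt(2)*z^2/2 + 4*z + sqrt(3)*exp(z)


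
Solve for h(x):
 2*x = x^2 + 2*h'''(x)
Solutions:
 h(x) = C1 + C2*x + C3*x^2 - x^5/120 + x^4/24


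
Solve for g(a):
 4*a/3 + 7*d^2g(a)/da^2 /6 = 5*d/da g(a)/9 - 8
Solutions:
 g(a) = C1 + C2*exp(10*a/21) + 6*a^2/5 + 486*a/25


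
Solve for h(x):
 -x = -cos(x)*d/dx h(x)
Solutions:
 h(x) = C1 + Integral(x/cos(x), x)


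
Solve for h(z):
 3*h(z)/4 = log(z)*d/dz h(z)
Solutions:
 h(z) = C1*exp(3*li(z)/4)


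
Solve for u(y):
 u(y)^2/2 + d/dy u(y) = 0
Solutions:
 u(y) = 2/(C1 + y)


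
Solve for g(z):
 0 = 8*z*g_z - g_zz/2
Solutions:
 g(z) = C1 + C2*erfi(2*sqrt(2)*z)


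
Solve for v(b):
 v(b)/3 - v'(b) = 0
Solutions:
 v(b) = C1*exp(b/3)


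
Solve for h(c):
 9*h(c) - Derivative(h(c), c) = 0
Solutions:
 h(c) = C1*exp(9*c)


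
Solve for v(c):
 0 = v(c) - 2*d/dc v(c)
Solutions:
 v(c) = C1*exp(c/2)


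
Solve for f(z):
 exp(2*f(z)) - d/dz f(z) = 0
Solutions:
 f(z) = log(-sqrt(-1/(C1 + z))) - log(2)/2
 f(z) = log(-1/(C1 + z))/2 - log(2)/2


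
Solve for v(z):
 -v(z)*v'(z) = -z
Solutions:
 v(z) = -sqrt(C1 + z^2)
 v(z) = sqrt(C1 + z^2)


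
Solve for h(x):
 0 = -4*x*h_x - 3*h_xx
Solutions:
 h(x) = C1 + C2*erf(sqrt(6)*x/3)


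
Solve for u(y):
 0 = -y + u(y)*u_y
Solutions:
 u(y) = -sqrt(C1 + y^2)
 u(y) = sqrt(C1 + y^2)


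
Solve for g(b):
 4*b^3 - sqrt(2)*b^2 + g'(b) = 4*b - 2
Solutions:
 g(b) = C1 - b^4 + sqrt(2)*b^3/3 + 2*b^2 - 2*b


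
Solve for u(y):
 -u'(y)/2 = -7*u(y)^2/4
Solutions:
 u(y) = -2/(C1 + 7*y)


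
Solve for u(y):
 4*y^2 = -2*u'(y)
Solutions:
 u(y) = C1 - 2*y^3/3


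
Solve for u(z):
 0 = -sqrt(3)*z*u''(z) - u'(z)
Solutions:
 u(z) = C1 + C2*z^(1 - sqrt(3)/3)


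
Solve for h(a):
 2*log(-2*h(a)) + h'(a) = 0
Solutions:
 Integral(1/(log(-_y) + log(2)), (_y, h(a)))/2 = C1 - a


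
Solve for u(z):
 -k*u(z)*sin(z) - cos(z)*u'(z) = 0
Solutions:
 u(z) = C1*exp(k*log(cos(z)))


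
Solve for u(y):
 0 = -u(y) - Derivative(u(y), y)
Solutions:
 u(y) = C1*exp(-y)


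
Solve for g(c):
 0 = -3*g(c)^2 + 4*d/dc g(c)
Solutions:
 g(c) = -4/(C1 + 3*c)


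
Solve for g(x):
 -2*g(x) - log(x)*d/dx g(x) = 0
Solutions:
 g(x) = C1*exp(-2*li(x))


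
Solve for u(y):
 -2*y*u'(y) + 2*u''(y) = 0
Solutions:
 u(y) = C1 + C2*erfi(sqrt(2)*y/2)


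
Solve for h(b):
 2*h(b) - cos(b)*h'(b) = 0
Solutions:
 h(b) = C1*(sin(b) + 1)/(sin(b) - 1)


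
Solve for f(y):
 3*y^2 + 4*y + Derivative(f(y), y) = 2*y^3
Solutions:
 f(y) = C1 + y^4/2 - y^3 - 2*y^2


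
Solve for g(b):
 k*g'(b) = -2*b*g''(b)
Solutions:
 g(b) = C1 + b^(1 - re(k)/2)*(C2*sin(log(b)*Abs(im(k))/2) + C3*cos(log(b)*im(k)/2))


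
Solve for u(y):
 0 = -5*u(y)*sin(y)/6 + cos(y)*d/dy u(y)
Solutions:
 u(y) = C1/cos(y)^(5/6)


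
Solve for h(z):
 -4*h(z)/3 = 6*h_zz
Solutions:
 h(z) = C1*sin(sqrt(2)*z/3) + C2*cos(sqrt(2)*z/3)


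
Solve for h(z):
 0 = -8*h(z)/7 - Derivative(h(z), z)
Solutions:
 h(z) = C1*exp(-8*z/7)


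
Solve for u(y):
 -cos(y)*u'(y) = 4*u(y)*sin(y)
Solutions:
 u(y) = C1*cos(y)^4


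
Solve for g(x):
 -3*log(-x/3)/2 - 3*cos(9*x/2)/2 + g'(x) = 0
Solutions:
 g(x) = C1 + 3*x*log(-x)/2 - 3*x*log(3)/2 - 3*x/2 + sin(9*x/2)/3


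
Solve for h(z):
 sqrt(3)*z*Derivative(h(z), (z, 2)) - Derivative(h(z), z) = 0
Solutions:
 h(z) = C1 + C2*z^(sqrt(3)/3 + 1)


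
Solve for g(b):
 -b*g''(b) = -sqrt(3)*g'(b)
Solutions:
 g(b) = C1 + C2*b^(1 + sqrt(3))


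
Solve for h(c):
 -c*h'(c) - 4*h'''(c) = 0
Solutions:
 h(c) = C1 + Integral(C2*airyai(-2^(1/3)*c/2) + C3*airybi(-2^(1/3)*c/2), c)


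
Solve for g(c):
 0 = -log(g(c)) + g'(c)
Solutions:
 li(g(c)) = C1 + c


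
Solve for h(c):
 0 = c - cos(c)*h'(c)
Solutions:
 h(c) = C1 + Integral(c/cos(c), c)


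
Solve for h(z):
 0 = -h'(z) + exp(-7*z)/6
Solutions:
 h(z) = C1 - exp(-7*z)/42


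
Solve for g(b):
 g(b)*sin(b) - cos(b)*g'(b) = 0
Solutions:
 g(b) = C1/cos(b)


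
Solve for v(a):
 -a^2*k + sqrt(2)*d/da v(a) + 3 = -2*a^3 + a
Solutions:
 v(a) = C1 - sqrt(2)*a^4/4 + sqrt(2)*a^3*k/6 + sqrt(2)*a^2/4 - 3*sqrt(2)*a/2


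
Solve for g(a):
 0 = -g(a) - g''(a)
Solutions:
 g(a) = C1*sin(a) + C2*cos(a)


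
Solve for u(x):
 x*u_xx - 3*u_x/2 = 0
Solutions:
 u(x) = C1 + C2*x^(5/2)


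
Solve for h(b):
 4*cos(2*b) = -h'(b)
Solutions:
 h(b) = C1 - 2*sin(2*b)


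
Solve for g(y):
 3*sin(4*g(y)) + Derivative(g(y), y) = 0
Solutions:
 g(y) = -acos((-C1 - exp(24*y))/(C1 - exp(24*y)))/4 + pi/2
 g(y) = acos((-C1 - exp(24*y))/(C1 - exp(24*y)))/4


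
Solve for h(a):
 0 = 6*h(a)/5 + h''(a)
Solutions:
 h(a) = C1*sin(sqrt(30)*a/5) + C2*cos(sqrt(30)*a/5)


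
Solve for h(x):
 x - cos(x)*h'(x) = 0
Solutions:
 h(x) = C1 + Integral(x/cos(x), x)


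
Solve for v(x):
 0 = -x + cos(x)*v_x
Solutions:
 v(x) = C1 + Integral(x/cos(x), x)


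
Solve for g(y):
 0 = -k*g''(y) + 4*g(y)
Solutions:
 g(y) = C1*exp(-2*y*sqrt(1/k)) + C2*exp(2*y*sqrt(1/k))


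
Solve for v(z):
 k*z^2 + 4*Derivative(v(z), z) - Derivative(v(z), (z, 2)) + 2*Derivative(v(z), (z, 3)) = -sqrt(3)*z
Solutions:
 v(z) = C1 - k*z^3/12 - k*z^2/16 + 7*k*z/32 - sqrt(3)*z^2/8 - sqrt(3)*z/16 + (C2*sin(sqrt(31)*z/4) + C3*cos(sqrt(31)*z/4))*exp(z/4)


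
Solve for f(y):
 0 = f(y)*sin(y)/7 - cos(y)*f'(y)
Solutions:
 f(y) = C1/cos(y)^(1/7)


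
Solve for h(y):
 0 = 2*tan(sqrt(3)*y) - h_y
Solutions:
 h(y) = C1 - 2*sqrt(3)*log(cos(sqrt(3)*y))/3


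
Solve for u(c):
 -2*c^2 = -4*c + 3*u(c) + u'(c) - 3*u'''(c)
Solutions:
 u(c) = C1*exp(-2^(1/3)*c*(2/(5*sqrt(29) + 27)^(1/3) + 2^(1/3)*(5*sqrt(29) + 27)^(1/3))/12)*sin(2^(1/3)*sqrt(3)*c*(-2^(1/3)*(5*sqrt(29) + 27)^(1/3) + 2/(5*sqrt(29) + 27)^(1/3))/12) + C2*exp(-2^(1/3)*c*(2/(5*sqrt(29) + 27)^(1/3) + 2^(1/3)*(5*sqrt(29) + 27)^(1/3))/12)*cos(2^(1/3)*sqrt(3)*c*(-2^(1/3)*(5*sqrt(29) + 27)^(1/3) + 2/(5*sqrt(29) + 27)^(1/3))/12) + C3*exp(2^(1/3)*c*(2/(5*sqrt(29) + 27)^(1/3) + 2^(1/3)*(5*sqrt(29) + 27)^(1/3))/6) - 2*c^2/3 + 16*c/9 - 16/27


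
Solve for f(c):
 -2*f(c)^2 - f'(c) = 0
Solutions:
 f(c) = 1/(C1 + 2*c)


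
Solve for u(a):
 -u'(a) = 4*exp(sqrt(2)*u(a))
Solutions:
 u(a) = sqrt(2)*(2*log(1/(C1 + 4*a)) - log(2))/4


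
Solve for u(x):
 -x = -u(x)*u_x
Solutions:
 u(x) = -sqrt(C1 + x^2)
 u(x) = sqrt(C1 + x^2)


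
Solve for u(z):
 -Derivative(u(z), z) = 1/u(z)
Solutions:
 u(z) = -sqrt(C1 - 2*z)
 u(z) = sqrt(C1 - 2*z)


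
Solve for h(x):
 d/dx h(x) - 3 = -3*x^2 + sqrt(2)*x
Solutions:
 h(x) = C1 - x^3 + sqrt(2)*x^2/2 + 3*x


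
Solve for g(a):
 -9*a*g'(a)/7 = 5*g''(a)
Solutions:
 g(a) = C1 + C2*erf(3*sqrt(70)*a/70)


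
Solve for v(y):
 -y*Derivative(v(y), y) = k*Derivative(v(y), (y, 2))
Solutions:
 v(y) = C1 + C2*sqrt(k)*erf(sqrt(2)*y*sqrt(1/k)/2)


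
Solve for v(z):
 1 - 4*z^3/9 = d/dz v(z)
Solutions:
 v(z) = C1 - z^4/9 + z


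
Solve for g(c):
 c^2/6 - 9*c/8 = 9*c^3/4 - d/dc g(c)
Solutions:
 g(c) = C1 + 9*c^4/16 - c^3/18 + 9*c^2/16


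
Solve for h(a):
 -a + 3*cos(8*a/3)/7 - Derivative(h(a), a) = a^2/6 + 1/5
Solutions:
 h(a) = C1 - a^3/18 - a^2/2 - a/5 + 9*sin(8*a/3)/56


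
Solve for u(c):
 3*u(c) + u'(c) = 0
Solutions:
 u(c) = C1*exp(-3*c)


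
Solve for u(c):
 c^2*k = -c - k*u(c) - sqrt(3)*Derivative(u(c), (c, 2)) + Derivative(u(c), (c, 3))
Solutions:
 u(c) = C1*exp(c*(-3^(1/3)*(-9*k/2 + sqrt((9*k + 2*sqrt(3))^2 - 12)/2 - sqrt(3))^(1/3) + sqrt(3) - 3^(2/3)/(-9*k/2 + sqrt((9*k + 2*sqrt(3))^2 - 12)/2 - sqrt(3))^(1/3))/3) + C2*exp(c*(3^(1/3)*(-9*k/2 + sqrt((9*k + 2*sqrt(3))^2 - 12)/2 - sqrt(3))^(1/3)/6 - 3^(5/6)*I*(-9*k/2 + sqrt((9*k + 2*sqrt(3))^2 - 12)/2 - sqrt(3))^(1/3)/6 + sqrt(3)/3 - 2/((-3^(1/3) + 3^(5/6)*I)*(-9*k/2 + sqrt((9*k + 2*sqrt(3))^2 - 12)/2 - sqrt(3))^(1/3)))) + C3*exp(c*(3^(1/3)*(-9*k/2 + sqrt((9*k + 2*sqrt(3))^2 - 12)/2 - sqrt(3))^(1/3)/6 + 3^(5/6)*I*(-9*k/2 + sqrt((9*k + 2*sqrt(3))^2 - 12)/2 - sqrt(3))^(1/3)/6 + sqrt(3)/3 + 2/((3^(1/3) + 3^(5/6)*I)*(-9*k/2 + sqrt((9*k + 2*sqrt(3))^2 - 12)/2 - sqrt(3))^(1/3)))) - c^2 - c/k + 2*sqrt(3)/k


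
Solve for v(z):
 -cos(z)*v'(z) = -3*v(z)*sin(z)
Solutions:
 v(z) = C1/cos(z)^3


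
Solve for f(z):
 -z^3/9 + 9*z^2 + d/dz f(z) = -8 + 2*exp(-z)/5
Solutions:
 f(z) = C1 + z^4/36 - 3*z^3 - 8*z - 2*exp(-z)/5


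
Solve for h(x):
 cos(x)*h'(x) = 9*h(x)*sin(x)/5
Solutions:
 h(x) = C1/cos(x)^(9/5)


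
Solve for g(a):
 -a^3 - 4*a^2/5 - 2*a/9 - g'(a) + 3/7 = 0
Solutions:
 g(a) = C1 - a^4/4 - 4*a^3/15 - a^2/9 + 3*a/7


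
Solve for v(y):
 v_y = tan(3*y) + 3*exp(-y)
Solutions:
 v(y) = C1 + log(tan(3*y)^2 + 1)/6 - 3*exp(-y)


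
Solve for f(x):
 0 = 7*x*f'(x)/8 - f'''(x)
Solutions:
 f(x) = C1 + Integral(C2*airyai(7^(1/3)*x/2) + C3*airybi(7^(1/3)*x/2), x)


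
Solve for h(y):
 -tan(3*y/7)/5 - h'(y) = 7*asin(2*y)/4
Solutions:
 h(y) = C1 - 7*y*asin(2*y)/4 - 7*sqrt(1 - 4*y^2)/8 + 7*log(cos(3*y/7))/15


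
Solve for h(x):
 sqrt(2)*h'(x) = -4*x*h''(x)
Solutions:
 h(x) = C1 + C2*x^(1 - sqrt(2)/4)


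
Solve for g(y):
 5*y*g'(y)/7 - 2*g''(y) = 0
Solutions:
 g(y) = C1 + C2*erfi(sqrt(35)*y/14)


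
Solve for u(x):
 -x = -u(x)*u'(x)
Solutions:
 u(x) = -sqrt(C1 + x^2)
 u(x) = sqrt(C1 + x^2)


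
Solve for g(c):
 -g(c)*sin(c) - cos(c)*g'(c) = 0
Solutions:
 g(c) = C1*cos(c)


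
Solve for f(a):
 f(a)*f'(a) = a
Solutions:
 f(a) = -sqrt(C1 + a^2)
 f(a) = sqrt(C1 + a^2)


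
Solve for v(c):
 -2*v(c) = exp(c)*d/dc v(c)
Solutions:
 v(c) = C1*exp(2*exp(-c))


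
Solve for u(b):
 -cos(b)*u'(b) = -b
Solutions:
 u(b) = C1 + Integral(b/cos(b), b)


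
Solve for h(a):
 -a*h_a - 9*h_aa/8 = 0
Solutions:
 h(a) = C1 + C2*erf(2*a/3)


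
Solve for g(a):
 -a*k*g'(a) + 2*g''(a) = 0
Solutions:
 g(a) = Piecewise((-sqrt(pi)*C1*erf(a*sqrt(-k)/2)/sqrt(-k) - C2, (k > 0) | (k < 0)), (-C1*a - C2, True))


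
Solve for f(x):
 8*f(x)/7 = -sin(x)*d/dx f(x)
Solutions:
 f(x) = C1*(cos(x) + 1)^(4/7)/(cos(x) - 1)^(4/7)


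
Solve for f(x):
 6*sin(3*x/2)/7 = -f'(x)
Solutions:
 f(x) = C1 + 4*cos(3*x/2)/7


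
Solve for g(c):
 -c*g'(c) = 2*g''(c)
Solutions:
 g(c) = C1 + C2*erf(c/2)


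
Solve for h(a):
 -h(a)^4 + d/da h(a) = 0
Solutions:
 h(a) = (-1/(C1 + 3*a))^(1/3)
 h(a) = (-1/(C1 + a))^(1/3)*(-3^(2/3) - 3*3^(1/6)*I)/6
 h(a) = (-1/(C1 + a))^(1/3)*(-3^(2/3) + 3*3^(1/6)*I)/6


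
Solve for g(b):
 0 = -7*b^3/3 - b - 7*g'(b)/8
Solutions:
 g(b) = C1 - 2*b^4/3 - 4*b^2/7


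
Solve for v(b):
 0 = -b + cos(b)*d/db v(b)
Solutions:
 v(b) = C1 + Integral(b/cos(b), b)


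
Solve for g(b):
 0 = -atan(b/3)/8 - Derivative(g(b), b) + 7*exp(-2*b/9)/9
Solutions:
 g(b) = C1 - b*atan(b/3)/8 + 3*log(b^2 + 9)/16 - 7*exp(-2*b/9)/2


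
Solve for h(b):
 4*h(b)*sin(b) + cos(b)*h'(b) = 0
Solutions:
 h(b) = C1*cos(b)^4


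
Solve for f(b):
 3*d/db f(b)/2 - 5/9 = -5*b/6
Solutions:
 f(b) = C1 - 5*b^2/18 + 10*b/27


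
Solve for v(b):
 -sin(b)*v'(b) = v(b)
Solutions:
 v(b) = C1*sqrt(cos(b) + 1)/sqrt(cos(b) - 1)


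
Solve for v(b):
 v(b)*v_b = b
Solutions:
 v(b) = -sqrt(C1 + b^2)
 v(b) = sqrt(C1 + b^2)


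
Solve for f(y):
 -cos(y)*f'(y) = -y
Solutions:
 f(y) = C1 + Integral(y/cos(y), y)


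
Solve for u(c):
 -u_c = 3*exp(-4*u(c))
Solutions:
 u(c) = log(-I*(C1 - 12*c)^(1/4))
 u(c) = log(I*(C1 - 12*c)^(1/4))
 u(c) = log(-(C1 - 12*c)^(1/4))
 u(c) = log(C1 - 12*c)/4


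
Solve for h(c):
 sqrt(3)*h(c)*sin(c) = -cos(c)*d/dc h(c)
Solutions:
 h(c) = C1*cos(c)^(sqrt(3))


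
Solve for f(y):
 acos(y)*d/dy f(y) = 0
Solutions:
 f(y) = C1


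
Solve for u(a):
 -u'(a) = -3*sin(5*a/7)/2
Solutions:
 u(a) = C1 - 21*cos(5*a/7)/10


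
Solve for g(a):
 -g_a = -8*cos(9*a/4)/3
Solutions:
 g(a) = C1 + 32*sin(9*a/4)/27


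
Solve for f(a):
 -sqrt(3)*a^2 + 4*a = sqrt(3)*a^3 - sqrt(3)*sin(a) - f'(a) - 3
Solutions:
 f(a) = C1 + sqrt(3)*a^4/4 + sqrt(3)*a^3/3 - 2*a^2 - 3*a + sqrt(3)*cos(a)


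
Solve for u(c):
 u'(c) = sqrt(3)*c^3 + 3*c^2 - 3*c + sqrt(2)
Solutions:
 u(c) = C1 + sqrt(3)*c^4/4 + c^3 - 3*c^2/2 + sqrt(2)*c


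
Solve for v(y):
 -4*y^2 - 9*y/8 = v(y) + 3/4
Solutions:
 v(y) = -4*y^2 - 9*y/8 - 3/4


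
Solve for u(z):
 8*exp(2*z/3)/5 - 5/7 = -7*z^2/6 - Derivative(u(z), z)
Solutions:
 u(z) = C1 - 7*z^3/18 + 5*z/7 - 12*exp(2*z/3)/5


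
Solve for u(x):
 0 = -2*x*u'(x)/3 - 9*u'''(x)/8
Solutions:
 u(x) = C1 + Integral(C2*airyai(-2*2^(1/3)*x/3) + C3*airybi(-2*2^(1/3)*x/3), x)


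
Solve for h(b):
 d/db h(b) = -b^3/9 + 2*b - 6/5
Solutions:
 h(b) = C1 - b^4/36 + b^2 - 6*b/5


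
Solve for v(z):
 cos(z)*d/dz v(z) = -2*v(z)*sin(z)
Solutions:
 v(z) = C1*cos(z)^2


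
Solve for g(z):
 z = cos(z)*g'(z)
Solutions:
 g(z) = C1 + Integral(z/cos(z), z)


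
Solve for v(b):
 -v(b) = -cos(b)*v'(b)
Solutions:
 v(b) = C1*sqrt(sin(b) + 1)/sqrt(sin(b) - 1)


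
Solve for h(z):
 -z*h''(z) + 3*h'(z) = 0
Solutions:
 h(z) = C1 + C2*z^4


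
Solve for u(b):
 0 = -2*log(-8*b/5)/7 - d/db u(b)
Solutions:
 u(b) = C1 - 2*b*log(-b)/7 + 2*b*(-3*log(2) + 1 + log(5))/7


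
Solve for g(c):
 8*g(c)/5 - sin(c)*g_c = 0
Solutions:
 g(c) = C1*(cos(c) - 1)^(4/5)/(cos(c) + 1)^(4/5)


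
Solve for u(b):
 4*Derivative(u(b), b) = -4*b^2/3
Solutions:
 u(b) = C1 - b^3/9


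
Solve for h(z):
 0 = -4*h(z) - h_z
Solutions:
 h(z) = C1*exp(-4*z)


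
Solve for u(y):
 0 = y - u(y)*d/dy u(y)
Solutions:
 u(y) = -sqrt(C1 + y^2)
 u(y) = sqrt(C1 + y^2)


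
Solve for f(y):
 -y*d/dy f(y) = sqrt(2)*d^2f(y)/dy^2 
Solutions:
 f(y) = C1 + C2*erf(2^(1/4)*y/2)


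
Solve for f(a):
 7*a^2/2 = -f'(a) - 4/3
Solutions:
 f(a) = C1 - 7*a^3/6 - 4*a/3


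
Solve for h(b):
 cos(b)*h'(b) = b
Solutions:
 h(b) = C1 + Integral(b/cos(b), b)


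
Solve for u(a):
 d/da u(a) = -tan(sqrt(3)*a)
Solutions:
 u(a) = C1 + sqrt(3)*log(cos(sqrt(3)*a))/3


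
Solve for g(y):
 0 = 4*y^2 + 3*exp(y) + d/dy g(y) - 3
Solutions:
 g(y) = C1 - 4*y^3/3 + 3*y - 3*exp(y)


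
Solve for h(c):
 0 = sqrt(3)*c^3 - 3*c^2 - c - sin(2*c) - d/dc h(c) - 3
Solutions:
 h(c) = C1 + sqrt(3)*c^4/4 - c^3 - c^2/2 - 3*c + cos(2*c)/2


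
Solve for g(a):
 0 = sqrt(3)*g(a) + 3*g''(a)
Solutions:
 g(a) = C1*sin(3^(3/4)*a/3) + C2*cos(3^(3/4)*a/3)


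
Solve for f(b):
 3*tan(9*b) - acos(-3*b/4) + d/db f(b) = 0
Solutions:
 f(b) = C1 + b*acos(-3*b/4) + sqrt(16 - 9*b^2)/3 + log(cos(9*b))/3


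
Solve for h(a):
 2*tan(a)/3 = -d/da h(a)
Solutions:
 h(a) = C1 + 2*log(cos(a))/3


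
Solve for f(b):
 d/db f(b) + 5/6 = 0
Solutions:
 f(b) = C1 - 5*b/6


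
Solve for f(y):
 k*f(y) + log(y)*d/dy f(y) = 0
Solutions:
 f(y) = C1*exp(-k*li(y))


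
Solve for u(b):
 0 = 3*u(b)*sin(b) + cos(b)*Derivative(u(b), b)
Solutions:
 u(b) = C1*cos(b)^3


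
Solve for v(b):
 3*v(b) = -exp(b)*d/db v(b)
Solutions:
 v(b) = C1*exp(3*exp(-b))


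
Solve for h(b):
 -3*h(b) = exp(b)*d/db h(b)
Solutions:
 h(b) = C1*exp(3*exp(-b))


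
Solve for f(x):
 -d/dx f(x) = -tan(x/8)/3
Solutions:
 f(x) = C1 - 8*log(cos(x/8))/3


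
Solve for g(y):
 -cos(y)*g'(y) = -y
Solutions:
 g(y) = C1 + Integral(y/cos(y), y)


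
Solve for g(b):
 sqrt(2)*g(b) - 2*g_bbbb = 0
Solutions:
 g(b) = C1*exp(-2^(7/8)*b/2) + C2*exp(2^(7/8)*b/2) + C3*sin(2^(7/8)*b/2) + C4*cos(2^(7/8)*b/2)


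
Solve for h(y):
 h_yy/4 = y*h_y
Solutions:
 h(y) = C1 + C2*erfi(sqrt(2)*y)


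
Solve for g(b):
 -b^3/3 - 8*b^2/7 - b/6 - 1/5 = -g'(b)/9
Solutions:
 g(b) = C1 + 3*b^4/4 + 24*b^3/7 + 3*b^2/4 + 9*b/5


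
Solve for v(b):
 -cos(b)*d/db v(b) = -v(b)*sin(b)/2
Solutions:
 v(b) = C1/sqrt(cos(b))


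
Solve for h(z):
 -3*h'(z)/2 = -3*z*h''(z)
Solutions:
 h(z) = C1 + C2*z^(3/2)


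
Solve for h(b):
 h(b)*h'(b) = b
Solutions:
 h(b) = -sqrt(C1 + b^2)
 h(b) = sqrt(C1 + b^2)


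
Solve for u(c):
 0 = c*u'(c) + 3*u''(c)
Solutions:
 u(c) = C1 + C2*erf(sqrt(6)*c/6)


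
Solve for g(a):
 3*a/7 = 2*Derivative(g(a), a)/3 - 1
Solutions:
 g(a) = C1 + 9*a^2/28 + 3*a/2


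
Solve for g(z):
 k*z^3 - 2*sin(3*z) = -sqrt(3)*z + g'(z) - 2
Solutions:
 g(z) = C1 + k*z^4/4 + sqrt(3)*z^2/2 + 2*z + 2*cos(3*z)/3


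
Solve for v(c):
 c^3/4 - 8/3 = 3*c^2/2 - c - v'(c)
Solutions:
 v(c) = C1 - c^4/16 + c^3/2 - c^2/2 + 8*c/3


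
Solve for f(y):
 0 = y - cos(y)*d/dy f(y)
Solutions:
 f(y) = C1 + Integral(y/cos(y), y)


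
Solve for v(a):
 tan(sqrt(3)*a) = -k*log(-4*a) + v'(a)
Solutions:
 v(a) = C1 + a*k*(log(-a) - 1) + 2*a*k*log(2) - sqrt(3)*log(cos(sqrt(3)*a))/3


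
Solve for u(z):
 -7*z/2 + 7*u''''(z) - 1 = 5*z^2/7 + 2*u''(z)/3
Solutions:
 u(z) = C1 + C2*z + C3*exp(-sqrt(42)*z/21) + C4*exp(sqrt(42)*z/21) - 5*z^4/56 - 7*z^3/8 - 12*z^2


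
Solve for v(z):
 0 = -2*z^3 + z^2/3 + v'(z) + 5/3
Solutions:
 v(z) = C1 + z^4/2 - z^3/9 - 5*z/3


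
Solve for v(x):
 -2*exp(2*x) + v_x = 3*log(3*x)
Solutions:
 v(x) = C1 + 3*x*log(x) + 3*x*(-1 + log(3)) + exp(2*x)


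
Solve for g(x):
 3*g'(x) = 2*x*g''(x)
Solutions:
 g(x) = C1 + C2*x^(5/2)


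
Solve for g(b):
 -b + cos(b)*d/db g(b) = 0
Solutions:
 g(b) = C1 + Integral(b/cos(b), b)


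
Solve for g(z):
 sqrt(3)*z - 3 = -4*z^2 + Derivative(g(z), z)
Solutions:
 g(z) = C1 + 4*z^3/3 + sqrt(3)*z^2/2 - 3*z


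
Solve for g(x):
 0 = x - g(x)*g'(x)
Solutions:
 g(x) = -sqrt(C1 + x^2)
 g(x) = sqrt(C1 + x^2)


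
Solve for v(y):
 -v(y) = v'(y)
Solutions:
 v(y) = C1*exp(-y)


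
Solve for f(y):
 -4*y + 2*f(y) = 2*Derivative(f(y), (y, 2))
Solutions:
 f(y) = C1*exp(-y) + C2*exp(y) + 2*y


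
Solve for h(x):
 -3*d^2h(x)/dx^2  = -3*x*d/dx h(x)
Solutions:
 h(x) = C1 + C2*erfi(sqrt(2)*x/2)


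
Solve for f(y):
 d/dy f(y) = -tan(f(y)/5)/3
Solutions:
 f(y) = -5*asin(C1*exp(-y/15)) + 5*pi
 f(y) = 5*asin(C1*exp(-y/15))


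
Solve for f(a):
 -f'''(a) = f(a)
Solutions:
 f(a) = C3*exp(-a) + (C1*sin(sqrt(3)*a/2) + C2*cos(sqrt(3)*a/2))*exp(a/2)


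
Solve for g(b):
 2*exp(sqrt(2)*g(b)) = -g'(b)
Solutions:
 g(b) = sqrt(2)*(2*log(1/(C1 + 2*b)) - log(2))/4


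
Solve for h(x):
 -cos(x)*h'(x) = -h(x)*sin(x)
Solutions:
 h(x) = C1/cos(x)


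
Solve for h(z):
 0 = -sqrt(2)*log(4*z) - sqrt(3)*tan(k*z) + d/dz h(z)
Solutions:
 h(z) = C1 + sqrt(2)*z*(log(z) - 1) + 2*sqrt(2)*z*log(2) + sqrt(3)*Piecewise((-log(cos(k*z))/k, Ne(k, 0)), (0, True))


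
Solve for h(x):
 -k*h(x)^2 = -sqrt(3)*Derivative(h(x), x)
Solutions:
 h(x) = -3/(C1 + sqrt(3)*k*x)


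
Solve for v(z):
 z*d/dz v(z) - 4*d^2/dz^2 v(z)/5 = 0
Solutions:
 v(z) = C1 + C2*erfi(sqrt(10)*z/4)


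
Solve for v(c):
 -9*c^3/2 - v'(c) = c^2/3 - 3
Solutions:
 v(c) = C1 - 9*c^4/8 - c^3/9 + 3*c


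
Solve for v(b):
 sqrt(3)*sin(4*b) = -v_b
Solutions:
 v(b) = C1 + sqrt(3)*cos(4*b)/4


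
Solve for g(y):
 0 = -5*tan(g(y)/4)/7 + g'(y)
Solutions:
 g(y) = -4*asin(C1*exp(5*y/28)) + 4*pi
 g(y) = 4*asin(C1*exp(5*y/28))


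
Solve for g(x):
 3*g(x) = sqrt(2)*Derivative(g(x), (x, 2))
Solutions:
 g(x) = C1*exp(-2^(3/4)*sqrt(3)*x/2) + C2*exp(2^(3/4)*sqrt(3)*x/2)


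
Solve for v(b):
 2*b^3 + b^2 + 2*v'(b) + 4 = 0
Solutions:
 v(b) = C1 - b^4/4 - b^3/6 - 2*b


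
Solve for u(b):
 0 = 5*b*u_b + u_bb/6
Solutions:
 u(b) = C1 + C2*erf(sqrt(15)*b)


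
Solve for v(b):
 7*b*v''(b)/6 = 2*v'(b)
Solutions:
 v(b) = C1 + C2*b^(19/7)


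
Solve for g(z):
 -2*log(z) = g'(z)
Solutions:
 g(z) = C1 - 2*z*log(z) + 2*z


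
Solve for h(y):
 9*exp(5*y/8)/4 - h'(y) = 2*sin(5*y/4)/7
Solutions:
 h(y) = C1 + 18*exp(5*y/8)/5 + 8*cos(5*y/4)/35


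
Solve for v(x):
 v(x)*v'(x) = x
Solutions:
 v(x) = -sqrt(C1 + x^2)
 v(x) = sqrt(C1 + x^2)


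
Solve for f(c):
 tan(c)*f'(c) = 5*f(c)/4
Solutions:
 f(c) = C1*sin(c)^(5/4)


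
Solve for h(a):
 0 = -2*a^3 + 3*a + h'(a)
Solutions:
 h(a) = C1 + a^4/2 - 3*a^2/2


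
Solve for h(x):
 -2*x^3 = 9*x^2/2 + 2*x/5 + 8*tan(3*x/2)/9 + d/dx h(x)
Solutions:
 h(x) = C1 - x^4/2 - 3*x^3/2 - x^2/5 + 16*log(cos(3*x/2))/27


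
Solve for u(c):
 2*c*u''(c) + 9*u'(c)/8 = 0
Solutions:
 u(c) = C1 + C2*c^(7/16)


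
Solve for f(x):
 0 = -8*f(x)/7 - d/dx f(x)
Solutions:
 f(x) = C1*exp(-8*x/7)


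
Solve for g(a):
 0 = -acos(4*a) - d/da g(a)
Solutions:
 g(a) = C1 - a*acos(4*a) + sqrt(1 - 16*a^2)/4


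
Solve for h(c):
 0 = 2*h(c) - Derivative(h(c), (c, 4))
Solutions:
 h(c) = C1*exp(-2^(1/4)*c) + C2*exp(2^(1/4)*c) + C3*sin(2^(1/4)*c) + C4*cos(2^(1/4)*c)


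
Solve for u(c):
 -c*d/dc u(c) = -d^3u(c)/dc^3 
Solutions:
 u(c) = C1 + Integral(C2*airyai(c) + C3*airybi(c), c)


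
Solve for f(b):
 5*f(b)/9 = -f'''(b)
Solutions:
 f(b) = C3*exp(-15^(1/3)*b/3) + (C1*sin(3^(5/6)*5^(1/3)*b/6) + C2*cos(3^(5/6)*5^(1/3)*b/6))*exp(15^(1/3)*b/6)


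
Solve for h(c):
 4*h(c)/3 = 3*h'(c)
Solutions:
 h(c) = C1*exp(4*c/9)


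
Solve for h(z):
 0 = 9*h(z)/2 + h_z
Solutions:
 h(z) = C1*exp(-9*z/2)


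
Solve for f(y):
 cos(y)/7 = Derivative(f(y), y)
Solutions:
 f(y) = C1 + sin(y)/7


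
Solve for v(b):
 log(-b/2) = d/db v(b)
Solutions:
 v(b) = C1 + b*log(-b) + b*(-1 - log(2))


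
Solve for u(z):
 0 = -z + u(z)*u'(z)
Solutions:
 u(z) = -sqrt(C1 + z^2)
 u(z) = sqrt(C1 + z^2)


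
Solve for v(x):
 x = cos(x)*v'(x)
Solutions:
 v(x) = C1 + Integral(x/cos(x), x)


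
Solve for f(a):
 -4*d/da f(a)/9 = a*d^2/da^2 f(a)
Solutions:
 f(a) = C1 + C2*a^(5/9)


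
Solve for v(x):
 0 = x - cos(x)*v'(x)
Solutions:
 v(x) = C1 + Integral(x/cos(x), x)


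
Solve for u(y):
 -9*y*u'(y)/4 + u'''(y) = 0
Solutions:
 u(y) = C1 + Integral(C2*airyai(2^(1/3)*3^(2/3)*y/2) + C3*airybi(2^(1/3)*3^(2/3)*y/2), y)


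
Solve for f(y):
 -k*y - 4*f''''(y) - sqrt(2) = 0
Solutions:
 f(y) = C1 + C2*y + C3*y^2 + C4*y^3 - k*y^5/480 - sqrt(2)*y^4/96


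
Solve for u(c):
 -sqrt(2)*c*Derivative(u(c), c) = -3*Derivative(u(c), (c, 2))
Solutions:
 u(c) = C1 + C2*erfi(2^(3/4)*sqrt(3)*c/6)


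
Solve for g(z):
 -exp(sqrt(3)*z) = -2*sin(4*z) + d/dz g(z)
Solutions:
 g(z) = C1 - sqrt(3)*exp(sqrt(3)*z)/3 - cos(4*z)/2


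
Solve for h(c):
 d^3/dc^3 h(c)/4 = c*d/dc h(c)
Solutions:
 h(c) = C1 + Integral(C2*airyai(2^(2/3)*c) + C3*airybi(2^(2/3)*c), c)


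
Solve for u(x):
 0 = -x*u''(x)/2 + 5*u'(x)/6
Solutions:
 u(x) = C1 + C2*x^(8/3)


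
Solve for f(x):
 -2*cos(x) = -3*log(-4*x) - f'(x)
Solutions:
 f(x) = C1 - 3*x*log(-x) - 6*x*log(2) + 3*x + 2*sin(x)


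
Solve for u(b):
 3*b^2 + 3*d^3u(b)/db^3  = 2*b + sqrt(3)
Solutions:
 u(b) = C1 + C2*b + C3*b^2 - b^5/60 + b^4/36 + sqrt(3)*b^3/18


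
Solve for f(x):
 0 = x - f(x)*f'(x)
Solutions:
 f(x) = -sqrt(C1 + x^2)
 f(x) = sqrt(C1 + x^2)


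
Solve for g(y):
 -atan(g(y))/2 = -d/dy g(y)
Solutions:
 Integral(1/atan(_y), (_y, g(y))) = C1 + y/2


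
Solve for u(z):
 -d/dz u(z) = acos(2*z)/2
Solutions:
 u(z) = C1 - z*acos(2*z)/2 + sqrt(1 - 4*z^2)/4


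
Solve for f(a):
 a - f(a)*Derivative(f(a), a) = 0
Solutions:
 f(a) = -sqrt(C1 + a^2)
 f(a) = sqrt(C1 + a^2)


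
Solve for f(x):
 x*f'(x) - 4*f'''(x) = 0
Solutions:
 f(x) = C1 + Integral(C2*airyai(2^(1/3)*x/2) + C3*airybi(2^(1/3)*x/2), x)


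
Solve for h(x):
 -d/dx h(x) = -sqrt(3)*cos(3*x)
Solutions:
 h(x) = C1 + sqrt(3)*sin(3*x)/3


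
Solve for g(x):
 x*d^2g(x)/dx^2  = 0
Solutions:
 g(x) = C1 + C2*x


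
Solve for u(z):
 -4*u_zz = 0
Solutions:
 u(z) = C1 + C2*z


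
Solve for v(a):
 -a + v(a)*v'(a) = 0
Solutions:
 v(a) = -sqrt(C1 + a^2)
 v(a) = sqrt(C1 + a^2)


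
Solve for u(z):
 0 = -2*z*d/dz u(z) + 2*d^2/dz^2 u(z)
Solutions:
 u(z) = C1 + C2*erfi(sqrt(2)*z/2)


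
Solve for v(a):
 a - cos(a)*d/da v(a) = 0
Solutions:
 v(a) = C1 + Integral(a/cos(a), a)


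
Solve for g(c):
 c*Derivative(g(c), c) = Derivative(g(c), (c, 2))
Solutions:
 g(c) = C1 + C2*erfi(sqrt(2)*c/2)


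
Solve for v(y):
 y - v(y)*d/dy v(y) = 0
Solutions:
 v(y) = -sqrt(C1 + y^2)
 v(y) = sqrt(C1 + y^2)


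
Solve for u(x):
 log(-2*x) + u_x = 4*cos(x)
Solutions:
 u(x) = C1 - x*log(-x) - x*log(2) + x + 4*sin(x)


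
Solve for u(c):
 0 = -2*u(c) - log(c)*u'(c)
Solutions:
 u(c) = C1*exp(-2*li(c))


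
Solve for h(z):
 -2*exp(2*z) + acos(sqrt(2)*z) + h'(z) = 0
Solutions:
 h(z) = C1 - z*acos(sqrt(2)*z) + sqrt(2)*sqrt(1 - 2*z^2)/2 + exp(2*z)


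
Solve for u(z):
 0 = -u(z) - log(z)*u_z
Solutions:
 u(z) = C1*exp(-li(z))


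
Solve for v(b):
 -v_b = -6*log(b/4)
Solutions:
 v(b) = C1 + 6*b*log(b) - b*log(4096) - 6*b


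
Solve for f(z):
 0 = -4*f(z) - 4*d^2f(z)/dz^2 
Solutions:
 f(z) = C1*sin(z) + C2*cos(z)


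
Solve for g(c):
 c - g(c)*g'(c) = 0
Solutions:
 g(c) = -sqrt(C1 + c^2)
 g(c) = sqrt(C1 + c^2)


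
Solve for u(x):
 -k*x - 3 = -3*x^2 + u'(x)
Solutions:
 u(x) = C1 - k*x^2/2 + x^3 - 3*x


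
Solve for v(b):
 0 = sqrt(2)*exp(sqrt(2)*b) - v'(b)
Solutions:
 v(b) = C1 + exp(sqrt(2)*b)


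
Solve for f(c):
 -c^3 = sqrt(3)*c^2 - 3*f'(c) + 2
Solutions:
 f(c) = C1 + c^4/12 + sqrt(3)*c^3/9 + 2*c/3


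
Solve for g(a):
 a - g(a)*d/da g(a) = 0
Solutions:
 g(a) = -sqrt(C1 + a^2)
 g(a) = sqrt(C1 + a^2)


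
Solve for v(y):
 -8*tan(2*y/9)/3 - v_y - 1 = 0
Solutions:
 v(y) = C1 - y + 12*log(cos(2*y/9))


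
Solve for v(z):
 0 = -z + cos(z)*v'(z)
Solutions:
 v(z) = C1 + Integral(z/cos(z), z)


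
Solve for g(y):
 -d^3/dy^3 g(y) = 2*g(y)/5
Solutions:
 g(y) = C3*exp(-2^(1/3)*5^(2/3)*y/5) + (C1*sin(2^(1/3)*sqrt(3)*5^(2/3)*y/10) + C2*cos(2^(1/3)*sqrt(3)*5^(2/3)*y/10))*exp(2^(1/3)*5^(2/3)*y/10)


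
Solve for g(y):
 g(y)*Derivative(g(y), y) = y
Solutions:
 g(y) = -sqrt(C1 + y^2)
 g(y) = sqrt(C1 + y^2)


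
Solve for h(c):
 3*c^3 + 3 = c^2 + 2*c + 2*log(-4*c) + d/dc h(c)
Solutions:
 h(c) = C1 + 3*c^4/4 - c^3/3 - c^2 - 2*c*log(-c) + c*(5 - 4*log(2))
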